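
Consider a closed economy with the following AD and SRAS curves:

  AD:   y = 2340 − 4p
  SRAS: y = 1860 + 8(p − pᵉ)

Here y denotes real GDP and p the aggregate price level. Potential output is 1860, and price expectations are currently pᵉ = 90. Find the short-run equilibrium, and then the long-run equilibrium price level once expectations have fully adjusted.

Short run: p = 100, y = 1940. Long run: p = 120.

Short run: with pᵉ = 90, SRAS is y = 1140 + 8p. Setting AD = SRAS gives 1200 = 12p, so p = 100 and y = 2340 − 4·100 = 1940.
Output 1940 is above potential 1860, so over time expected prices rise and SRAS shifts left until y returns to 1860.
Long run: y = 1860 on the AD curve gives 1860 = 2340 − 4p, so p = 120.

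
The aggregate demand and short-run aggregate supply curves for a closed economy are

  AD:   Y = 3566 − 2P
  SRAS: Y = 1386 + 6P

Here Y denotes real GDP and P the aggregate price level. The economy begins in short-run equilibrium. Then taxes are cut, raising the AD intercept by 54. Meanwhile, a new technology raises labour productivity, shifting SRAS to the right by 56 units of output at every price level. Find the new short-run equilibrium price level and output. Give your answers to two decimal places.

After both shocks: AD is Y = 3620 − 2P and SRAS is Y = 1442 + 6P.
Setting them equal: 2178 = 8P, so P = 272.25.
Substituting into AD, Y = 3075.50.

P = 272.25, Y = 3075.50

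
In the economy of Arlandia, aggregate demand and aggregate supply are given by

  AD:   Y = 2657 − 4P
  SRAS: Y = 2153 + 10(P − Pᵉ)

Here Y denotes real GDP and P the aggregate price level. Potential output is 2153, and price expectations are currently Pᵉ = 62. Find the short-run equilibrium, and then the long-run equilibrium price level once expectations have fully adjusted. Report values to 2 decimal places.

Short run: P = 80.29, Y = 2335.86. Long run: P = 126.00.

Short run: with Pᵉ = 62, SRAS is Y = 1533 + 10P. Setting AD = SRAS gives 1124 = 14P, so P = 80.29 and Y = 2657 − 4P = 2335.86.
Output 2335.86 is above potential 2153, so over time expected prices rise and SRAS shifts left until Y returns to 2153.
Long run: Y = 2153 on the AD curve gives 2153 = 2657 − 4P, so P = 126.00.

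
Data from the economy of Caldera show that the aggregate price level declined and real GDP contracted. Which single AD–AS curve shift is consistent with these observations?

AD shifted left

P fell and Y fell. An AD shift moves P and Y in the same direction; an SRAS shift moves them in opposite directions.
Here P and Y moved in the same direction, so the AD curve shifted.
Since Y fell, AD shifted left.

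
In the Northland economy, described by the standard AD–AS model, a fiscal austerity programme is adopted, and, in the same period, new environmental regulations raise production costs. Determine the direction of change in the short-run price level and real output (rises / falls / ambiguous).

The first event is a negative demand shock: AD shifts left, which by itself pushes P down and Y down.
The second is an adverse supply shock: SRAS shifts left, which by itself pushes P up and Y down.
The two shocks push P in opposite directions, so the effect on P is ambiguous. Both shocks push Y down, so Y falls.

Price level: ambiguous; output: falls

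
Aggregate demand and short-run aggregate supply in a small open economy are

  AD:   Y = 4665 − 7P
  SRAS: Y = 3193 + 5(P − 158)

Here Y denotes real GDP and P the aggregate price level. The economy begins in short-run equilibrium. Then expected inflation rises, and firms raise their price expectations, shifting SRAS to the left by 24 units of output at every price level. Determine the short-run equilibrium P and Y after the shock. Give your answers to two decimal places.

This is a negative supply shock: SRAS shifts left.
New SRAS: Y = 2379 + 5P.
Set AD = SRAS: 4665 − 7P = 2379 + 5P, so 2286 = 12P and P = 190.50.
Substituting into AD, Y = 3331.50.

P = 190.50, Y = 3331.50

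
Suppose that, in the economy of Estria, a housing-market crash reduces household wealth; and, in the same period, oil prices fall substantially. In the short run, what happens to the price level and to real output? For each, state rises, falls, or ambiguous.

Price level: falls; output: ambiguous

The first event is a negative demand shock: AD shifts left, which by itself pushes P down and Y down.
The second is a favourable supply shock: SRAS shifts right, which by itself pushes P down and Y up.
Both shocks push P down, so P falls. The two shocks push Y in opposite directions, so the effect on Y is ambiguous.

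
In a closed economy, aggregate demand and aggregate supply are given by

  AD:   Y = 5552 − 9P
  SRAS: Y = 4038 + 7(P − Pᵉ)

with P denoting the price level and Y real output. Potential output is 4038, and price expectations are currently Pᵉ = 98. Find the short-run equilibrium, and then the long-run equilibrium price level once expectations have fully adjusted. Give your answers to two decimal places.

Short run: with Pᵉ = 98, SRAS is Y = 3352 + 7P. Setting AD = SRAS gives 2200 = 16P, so P = 137.50 and Y = 5552 − 9P = 4314.50.
Output 4314.50 is above potential 4038, so over time expected prices rise and SRAS shifts left until Y returns to 4038.
Long run: Y = 4038 on the AD curve gives 4038 = 5552 − 9P, so P = 168.22.

Short run: P = 137.50, Y = 4314.50. Long run: P = 168.22.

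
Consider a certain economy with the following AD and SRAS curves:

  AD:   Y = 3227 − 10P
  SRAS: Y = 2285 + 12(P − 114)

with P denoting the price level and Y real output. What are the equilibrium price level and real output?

P = 105, Y = 2177

Write SRAS as Y = 2285 + 12P − 1368 = 917 + 12P.
Set AD = SRAS: 3227 − 10P = 917 + 12P, so 2310 = 22P and P = 105.
Then Y = 3227 − 10·105 = 2177.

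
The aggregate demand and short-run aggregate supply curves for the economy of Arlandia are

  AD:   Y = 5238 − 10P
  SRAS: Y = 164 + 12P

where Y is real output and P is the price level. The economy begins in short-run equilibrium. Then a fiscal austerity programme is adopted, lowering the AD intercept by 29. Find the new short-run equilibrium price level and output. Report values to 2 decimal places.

P = 229.32, Y = 2915.82

This is a negative demand shock: AD shifts left.
New AD: Y = 5209 − 10P.
Set AD = SRAS: 5209 − 10P = 164 + 12P, so 5045 = 22P and P = 229.32.
Substituting into AD, Y = 2915.82.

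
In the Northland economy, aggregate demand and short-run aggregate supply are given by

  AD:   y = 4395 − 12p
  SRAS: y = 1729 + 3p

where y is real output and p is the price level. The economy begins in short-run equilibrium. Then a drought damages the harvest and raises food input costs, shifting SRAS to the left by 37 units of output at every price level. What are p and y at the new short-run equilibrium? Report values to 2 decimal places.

This is a negative supply shock: SRAS shifts left.
New SRAS: y = 1692 + 3p.
Set AD = SRAS: 4395 − 12p = 1692 + 3p, so 2703 = 15p and p = 180.20.
Substituting into AD, y = 2232.60.

p = 180.20, y = 2232.60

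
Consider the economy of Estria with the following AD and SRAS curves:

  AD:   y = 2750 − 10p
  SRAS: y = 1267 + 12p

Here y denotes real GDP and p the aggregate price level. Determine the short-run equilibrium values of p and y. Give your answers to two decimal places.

Set AD = SRAS: 2750 − 10p = 1267 + 12p, so 1483 = 22p and p = 67.41.
Substituting into AD, y = 2750 − 10p = 2075.91.

p = 67.41, y = 2075.91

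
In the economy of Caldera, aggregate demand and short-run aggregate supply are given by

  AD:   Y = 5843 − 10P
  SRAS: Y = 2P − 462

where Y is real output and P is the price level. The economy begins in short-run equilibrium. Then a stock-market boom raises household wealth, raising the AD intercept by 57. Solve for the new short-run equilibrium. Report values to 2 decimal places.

P = 530.17, Y = 598.33

This is a positive demand shock: AD shifts right.
New AD: Y = 5900 − 10P.
Set AD = SRAS: 5900 − 10P = 2P − 462, so 6362 = 12P and P = 530.17.
Substituting into AD, Y = 598.33.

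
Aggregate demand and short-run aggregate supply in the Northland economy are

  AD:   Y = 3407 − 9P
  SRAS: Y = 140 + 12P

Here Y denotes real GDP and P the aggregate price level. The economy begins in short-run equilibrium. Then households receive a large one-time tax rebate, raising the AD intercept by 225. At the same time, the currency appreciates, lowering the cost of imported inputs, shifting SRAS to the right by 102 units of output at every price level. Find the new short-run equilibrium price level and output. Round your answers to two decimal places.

After both shocks: AD is Y = 3632 − 9P and SRAS is Y = 242 + 12P.
Setting them equal: 3390 = 21P, so P = 161.43.
Substituting into AD, Y = 2179.14.

P = 161.43, Y = 2179.14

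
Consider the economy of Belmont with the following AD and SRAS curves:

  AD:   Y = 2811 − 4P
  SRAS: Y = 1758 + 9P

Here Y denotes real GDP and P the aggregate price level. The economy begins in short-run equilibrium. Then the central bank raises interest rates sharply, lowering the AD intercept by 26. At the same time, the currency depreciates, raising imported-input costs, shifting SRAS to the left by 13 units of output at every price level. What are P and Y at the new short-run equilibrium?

After both shocks: AD is Y = 2785 − 4P and SRAS is Y = 1745 + 9P.
Setting them equal: 1040 = 13P, so P = 80.
Y = 2785 − 4·80 = 2465.

P = 80, Y = 2465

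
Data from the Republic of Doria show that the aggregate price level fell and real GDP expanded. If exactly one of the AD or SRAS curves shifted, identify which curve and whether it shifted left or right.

P fell and Y rose. An AD shift moves P and Y in the same direction; an SRAS shift moves them in opposite directions.
Here P and Y moved in opposite directions, so the SRAS curve shifted.
Since Y rose, SRAS shifted right.

SRAS shifted right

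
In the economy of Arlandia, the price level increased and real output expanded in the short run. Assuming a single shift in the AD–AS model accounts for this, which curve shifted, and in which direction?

AD shifted right

P rose and Y rose. An AD shift moves P and Y in the same direction; an SRAS shift moves them in opposite directions.
Here P and Y moved in the same direction, so the AD curve shifted.
Since Y rose, AD shifted right.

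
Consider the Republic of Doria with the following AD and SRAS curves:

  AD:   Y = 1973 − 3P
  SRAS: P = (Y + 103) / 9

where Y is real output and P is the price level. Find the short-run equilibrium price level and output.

P = 173, Y = 1454

Rearrange SRAS to Y = 9P − 103.
Set AD = SRAS: 1973 − 3P = 9P − 103, so 2076 = 12P and P = 173.
Then Y = 1973 − 3·173 = 1454.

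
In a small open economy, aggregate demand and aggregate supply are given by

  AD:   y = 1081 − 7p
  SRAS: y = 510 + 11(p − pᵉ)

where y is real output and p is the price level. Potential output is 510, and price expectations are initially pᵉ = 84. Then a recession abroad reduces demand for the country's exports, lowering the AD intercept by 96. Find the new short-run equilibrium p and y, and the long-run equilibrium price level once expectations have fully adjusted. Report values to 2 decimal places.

AD shifts left: new AD is y = 985 − 7p. With pᵉ = 84, SRAS is y = 11p − 414.
Short run: 985 − 7p = 11p − 414 gives 1399 = 18p, so p = 77.72 and y = 985 − 7p = 440.94.
y = 440.94 is below potential 510; expectations adjust and SRAS shifts right until y = 510.
Long run: on the new AD curve, 510 = 985 − 7p gives p = 67.86.

Short run: p = 77.72, y = 440.94. Long run: p = 67.86.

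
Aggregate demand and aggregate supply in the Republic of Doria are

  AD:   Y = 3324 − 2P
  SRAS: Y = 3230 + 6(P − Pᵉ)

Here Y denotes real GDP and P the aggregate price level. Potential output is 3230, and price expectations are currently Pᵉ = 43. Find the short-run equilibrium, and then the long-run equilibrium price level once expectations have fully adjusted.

Short run: with Pᵉ = 43, SRAS is Y = 2972 + 6P. Setting AD = SRAS gives 352 = 8P, so P = 44 and Y = 3324 − 2·44 = 3236.
Output 3236 is above potential 3230, so over time expected prices rise and SRAS shifts left until Y returns to 3230.
Long run: Y = 3230 on the AD curve gives 3230 = 3324 − 2P, so P = 47.

Short run: P = 44, Y = 3236. Long run: P = 47.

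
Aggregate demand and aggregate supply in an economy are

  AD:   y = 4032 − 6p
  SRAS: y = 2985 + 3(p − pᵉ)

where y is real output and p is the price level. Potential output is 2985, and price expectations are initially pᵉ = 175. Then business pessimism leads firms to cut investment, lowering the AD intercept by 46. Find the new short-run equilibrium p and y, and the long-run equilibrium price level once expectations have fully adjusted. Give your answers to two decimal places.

Short run: p = 169.56, y = 2968.67. Long run: p = 166.83.

AD shifts left: new AD is y = 3986 − 6p. With pᵉ = 175, SRAS is y = 2460 + 3p.
Short run: 3986 − 6p = 2460 + 3p gives 1526 = 9p, so p = 169.56 and y = 3986 − 6p = 2968.67.
y = 2968.67 is below potential 2985; expectations adjust and SRAS shifts right until y = 2985.
Long run: on the new AD curve, 2985 = 3986 − 6p gives p = 166.83.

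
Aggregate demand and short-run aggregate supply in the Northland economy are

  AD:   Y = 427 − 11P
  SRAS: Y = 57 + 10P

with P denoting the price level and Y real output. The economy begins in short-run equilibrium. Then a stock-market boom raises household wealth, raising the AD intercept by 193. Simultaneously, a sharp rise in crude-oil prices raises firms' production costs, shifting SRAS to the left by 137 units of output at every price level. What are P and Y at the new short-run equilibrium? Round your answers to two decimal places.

P = 33.33, Y = 253.33

After both shocks: AD is Y = 620 − 11P and SRAS is Y = 10P − 80.
Setting them equal: 700 = 21P, so P = 33.33.
Substituting into AD, Y = 253.33.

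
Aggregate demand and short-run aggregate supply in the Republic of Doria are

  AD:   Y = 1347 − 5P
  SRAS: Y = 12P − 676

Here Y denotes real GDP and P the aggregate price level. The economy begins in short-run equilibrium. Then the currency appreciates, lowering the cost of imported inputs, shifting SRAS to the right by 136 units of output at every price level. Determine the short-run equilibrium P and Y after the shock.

This is a positive supply shock: SRAS shifts right.
New SRAS: Y = 12P − 540.
Set AD = SRAS: 1347 − 5P = 12P − 540, so 1887 = 17P and P = 111.
Y = 1347 − 5·111 = 792.

P = 111, Y = 792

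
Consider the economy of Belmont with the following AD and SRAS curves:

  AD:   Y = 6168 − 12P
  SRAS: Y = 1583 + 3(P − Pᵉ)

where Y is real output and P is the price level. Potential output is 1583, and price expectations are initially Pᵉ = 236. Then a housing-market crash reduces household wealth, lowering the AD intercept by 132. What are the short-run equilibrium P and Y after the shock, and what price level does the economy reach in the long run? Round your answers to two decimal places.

Short run: P = 344.07, Y = 1907.20. Long run: P = 371.08.

AD shifts left: new AD is Y = 6036 − 12P. With Pᵉ = 236, SRAS is Y = 875 + 3P.
Short run: 6036 − 12P = 875 + 3P gives 5161 = 15P, so P = 344.07 and Y = 6036 − 12P = 1907.20.
Y = 1907.20 is above potential 1583; expectations adjust and SRAS shifts left until Y = 1583.
Long run: on the new AD curve, 1583 = 6036 − 12P gives P = 371.08.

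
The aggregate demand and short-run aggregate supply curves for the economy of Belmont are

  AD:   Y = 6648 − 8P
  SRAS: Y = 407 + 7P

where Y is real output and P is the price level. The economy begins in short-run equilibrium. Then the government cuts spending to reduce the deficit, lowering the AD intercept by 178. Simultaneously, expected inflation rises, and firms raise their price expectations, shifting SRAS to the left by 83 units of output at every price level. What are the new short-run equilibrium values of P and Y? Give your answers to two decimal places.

P = 409.73, Y = 3192.13

After both shocks: AD is Y = 6470 − 8P and SRAS is Y = 324 + 7P.
Setting them equal: 6146 = 15P, so P = 409.73.
Substituting into AD, Y = 3192.13.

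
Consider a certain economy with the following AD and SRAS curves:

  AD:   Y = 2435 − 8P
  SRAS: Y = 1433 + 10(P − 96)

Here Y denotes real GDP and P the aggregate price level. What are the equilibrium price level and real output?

Write SRAS as Y = 1433 + 10P − 960 = 473 + 10P.
Set AD = SRAS: 2435 − 8P = 473 + 10P, so 1962 = 18P and P = 109.
Then Y = 2435 − 8·109 = 1563.

P = 109, Y = 1563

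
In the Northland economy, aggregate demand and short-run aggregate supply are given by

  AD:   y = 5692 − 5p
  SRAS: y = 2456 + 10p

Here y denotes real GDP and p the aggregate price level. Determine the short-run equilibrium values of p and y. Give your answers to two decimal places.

Set AD = SRAS: 5692 − 5p = 2456 + 10p, so 3236 = 15p and p = 215.73.
Substituting into AD, y = 5692 − 5p = 4613.33.

p = 215.73, y = 4613.33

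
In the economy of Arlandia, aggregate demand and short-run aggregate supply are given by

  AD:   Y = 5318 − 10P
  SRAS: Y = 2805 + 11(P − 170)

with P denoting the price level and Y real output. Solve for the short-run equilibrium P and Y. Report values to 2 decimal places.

P = 208.71, Y = 3230.86

Write SRAS as Y = 2805 + 11P − 1870 = 935 + 11P.
Set AD = SRAS: 5318 − 10P = 935 + 11P, so 4383 = 21P and P = 208.71.
Substituting into AD, Y = 5318 − 10P = 3230.86.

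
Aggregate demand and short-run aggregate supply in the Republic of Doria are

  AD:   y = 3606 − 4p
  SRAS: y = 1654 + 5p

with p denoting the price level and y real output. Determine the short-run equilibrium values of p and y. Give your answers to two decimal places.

p = 216.89, y = 2738.44

Set AD = SRAS: 3606 − 4p = 1654 + 5p, so 1952 = 9p and p = 216.89.
Substituting into AD, y = 3606 − 4p = 2738.44.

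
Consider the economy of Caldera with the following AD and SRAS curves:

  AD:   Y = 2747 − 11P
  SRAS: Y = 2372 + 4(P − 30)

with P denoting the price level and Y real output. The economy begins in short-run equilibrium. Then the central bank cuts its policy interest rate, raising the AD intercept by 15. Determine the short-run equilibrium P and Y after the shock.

This is a positive demand shock: AD shifts right.
New AD: Y = 2762 − 11P.
SRAS can be written Y = 2252 + 4P.
Set AD = SRAS: 2762 − 11P = 2252 + 4P, so 510 = 15P and P = 34.
Y = 2762 − 11·34 = 2388.

P = 34, Y = 2388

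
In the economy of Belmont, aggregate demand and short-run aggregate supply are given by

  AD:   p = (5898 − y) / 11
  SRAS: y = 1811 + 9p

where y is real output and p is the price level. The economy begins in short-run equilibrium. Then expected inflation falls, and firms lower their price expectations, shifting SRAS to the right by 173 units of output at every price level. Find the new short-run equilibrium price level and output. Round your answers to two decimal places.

This is a positive supply shock: SRAS shifts right.
New SRAS: y = 1984 + 9p.
Set AD = SRAS: 5898 − 11p = 1984 + 9p, so 3914 = 20p and p = 195.70.
Substituting into AD, y = 3745.30.

p = 195.70, y = 3745.30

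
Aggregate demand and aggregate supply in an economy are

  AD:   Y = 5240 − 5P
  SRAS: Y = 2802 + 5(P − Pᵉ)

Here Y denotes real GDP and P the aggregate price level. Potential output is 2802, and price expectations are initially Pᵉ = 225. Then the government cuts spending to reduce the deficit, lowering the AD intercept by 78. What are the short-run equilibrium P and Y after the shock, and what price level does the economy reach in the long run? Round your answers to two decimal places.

Short run: P = 348.50, Y = 3419.50. Long run: P = 472.00.

AD shifts left: new AD is Y = 5162 − 5P. With Pᵉ = 225, SRAS is Y = 1677 + 5P.
Short run: 5162 − 5P = 1677 + 5P gives 3485 = 10P, so P = 348.50 and Y = 5162 − 5P = 3419.50.
Y = 3419.50 is above potential 2802; expectations adjust and SRAS shifts left until Y = 2802.
Long run: on the new AD curve, 2802 = 5162 − 5P gives P = 472.00.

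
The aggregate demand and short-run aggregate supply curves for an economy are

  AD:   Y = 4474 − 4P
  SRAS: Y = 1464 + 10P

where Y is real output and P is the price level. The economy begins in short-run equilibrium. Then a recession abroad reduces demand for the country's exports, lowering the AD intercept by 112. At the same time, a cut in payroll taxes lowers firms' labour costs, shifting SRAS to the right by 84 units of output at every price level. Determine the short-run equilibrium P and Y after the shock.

P = 201, Y = 3558

After both shocks: AD is Y = 4362 − 4P and SRAS is Y = 1548 + 10P.
Setting them equal: 2814 = 14P, so P = 201.
Y = 4362 − 4·201 = 3558.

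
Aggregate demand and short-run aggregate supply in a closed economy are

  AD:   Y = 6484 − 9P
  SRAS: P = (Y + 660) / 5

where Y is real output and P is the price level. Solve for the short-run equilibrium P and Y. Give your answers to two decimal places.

P = 510.29, Y = 1891.43

Rearrange SRAS to Y = 5P − 660.
Set AD = SRAS: 6484 − 9P = 5P − 660, so 7144 = 14P and P = 510.29.
Substituting into AD, Y = 6484 − 9P = 1891.43.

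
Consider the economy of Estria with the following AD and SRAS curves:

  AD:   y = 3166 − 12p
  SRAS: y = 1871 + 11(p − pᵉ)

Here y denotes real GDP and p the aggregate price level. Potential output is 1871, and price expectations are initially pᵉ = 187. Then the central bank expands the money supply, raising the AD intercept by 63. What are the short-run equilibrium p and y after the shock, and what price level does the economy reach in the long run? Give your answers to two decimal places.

Short run: p = 148.48, y = 1447.26. Long run: p = 113.17.

AD shifts right: new AD is y = 3229 − 12p. With pᵉ = 187, SRAS is y = 11p − 186.
Short run: 3229 − 12p = 11p − 186 gives 3415 = 23p, so p = 148.48 and y = 3229 − 12p = 1447.26.
y = 1447.26 is below potential 1871; expectations adjust and SRAS shifts right until y = 1871.
Long run: on the new AD curve, 1871 = 3229 − 12p gives p = 113.17.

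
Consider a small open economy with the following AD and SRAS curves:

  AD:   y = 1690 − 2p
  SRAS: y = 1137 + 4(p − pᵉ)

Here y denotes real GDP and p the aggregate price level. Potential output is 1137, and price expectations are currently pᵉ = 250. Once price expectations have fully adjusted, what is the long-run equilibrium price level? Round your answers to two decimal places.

Long-run p = 276.50

Short run: with pᵉ = 250, SRAS is y = 137 + 4p. Setting AD = SRAS gives 1553 = 6p, so p = 258.83 and y = 1690 − 2p = 1172.33.
Output 1172.33 is above potential 1137, so over time expected prices rise and SRAS shifts left until y returns to 1137.
Long run: y = 1137 on the AD curve gives 1137 = 1690 − 2p, so p = 276.50.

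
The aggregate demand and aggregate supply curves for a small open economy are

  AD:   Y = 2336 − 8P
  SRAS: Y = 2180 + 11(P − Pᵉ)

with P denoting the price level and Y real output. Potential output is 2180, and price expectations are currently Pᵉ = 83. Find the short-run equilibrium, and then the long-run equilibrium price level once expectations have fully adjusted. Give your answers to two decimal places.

Short run: P = 56.26, Y = 1885.89. Long run: P = 19.50.

Short run: with Pᵉ = 83, SRAS is Y = 1267 + 11P. Setting AD = SRAS gives 1069 = 19P, so P = 56.26 and Y = 2336 − 8P = 1885.89.
Output 1885.89 is below potential 2180, so over time expected prices fall and SRAS shifts right until Y returns to 2180.
Long run: Y = 2180 on the AD curve gives 2180 = 2336 − 8P, so P = 19.50.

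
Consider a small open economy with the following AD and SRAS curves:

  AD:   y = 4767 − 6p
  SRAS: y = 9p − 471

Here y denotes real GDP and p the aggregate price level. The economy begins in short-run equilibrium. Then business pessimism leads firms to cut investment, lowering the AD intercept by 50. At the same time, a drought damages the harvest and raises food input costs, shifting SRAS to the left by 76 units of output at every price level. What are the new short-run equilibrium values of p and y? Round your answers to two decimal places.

p = 350.93, y = 2611.40

After both shocks: AD is y = 4717 − 6p and SRAS is y = 9p − 547.
Setting them equal: 5264 = 15p, so p = 350.93.
Substituting into AD, y = 2611.40.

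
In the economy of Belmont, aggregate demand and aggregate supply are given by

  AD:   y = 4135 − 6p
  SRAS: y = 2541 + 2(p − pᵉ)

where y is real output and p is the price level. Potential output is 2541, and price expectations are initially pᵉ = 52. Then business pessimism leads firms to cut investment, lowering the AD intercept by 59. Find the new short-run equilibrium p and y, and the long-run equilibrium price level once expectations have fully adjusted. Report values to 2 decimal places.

AD shifts left: new AD is y = 4076 − 6p. With pᵉ = 52, SRAS is y = 2437 + 2p.
Short run: 4076 − 6p = 2437 + 2p gives 1639 = 8p, so p = 204.88 and y = 4076 − 6p = 2846.75.
y = 2846.75 is above potential 2541; expectations adjust and SRAS shifts left until y = 2541.
Long run: on the new AD curve, 2541 = 4076 − 6p gives p = 255.83.

Short run: p = 204.88, y = 2846.75. Long run: p = 255.83.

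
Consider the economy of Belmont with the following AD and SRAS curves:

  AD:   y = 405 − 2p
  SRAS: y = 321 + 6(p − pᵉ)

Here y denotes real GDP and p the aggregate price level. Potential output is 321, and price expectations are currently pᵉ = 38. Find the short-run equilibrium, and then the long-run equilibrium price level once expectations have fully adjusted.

Short run: with pᵉ = 38, SRAS is y = 93 + 6p. Setting AD = SRAS gives 312 = 8p, so p = 39 and y = 405 − 2·39 = 327.
Output 327 is above potential 321, so over time expected prices rise and SRAS shifts left until y returns to 321.
Long run: y = 321 on the AD curve gives 321 = 405 − 2p, so p = 42.

Short run: p = 39, y = 327. Long run: p = 42.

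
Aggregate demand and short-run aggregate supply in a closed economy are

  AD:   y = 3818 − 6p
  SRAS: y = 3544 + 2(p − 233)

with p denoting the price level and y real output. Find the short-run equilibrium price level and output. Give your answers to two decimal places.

Write SRAS as y = 3544 + 2p − 466 = 3078 + 2p.
Set AD = SRAS: 3818 − 6p = 3078 + 2p, so 740 = 8p and p = 92.50.
Substituting into AD, y = 3818 − 6p = 3263.00.

p = 92.50, y = 3263.00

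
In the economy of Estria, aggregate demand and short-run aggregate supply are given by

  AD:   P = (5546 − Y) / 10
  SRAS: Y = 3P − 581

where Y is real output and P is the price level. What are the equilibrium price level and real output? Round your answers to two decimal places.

P = 471.31, Y = 832.92

Rearrange AD to Y = 5546 − 10P.
Set AD = SRAS: 5546 − 10P = 3P − 581, so 6127 = 13P and P = 471.31.
Substituting into AD, Y = 5546 − 10P = 832.92.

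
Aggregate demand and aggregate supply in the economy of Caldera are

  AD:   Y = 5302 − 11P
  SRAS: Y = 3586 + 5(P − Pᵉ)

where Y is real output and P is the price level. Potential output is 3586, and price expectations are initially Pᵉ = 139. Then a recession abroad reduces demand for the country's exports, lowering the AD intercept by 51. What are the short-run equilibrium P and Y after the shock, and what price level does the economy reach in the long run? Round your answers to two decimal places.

AD shifts left: new AD is Y = 5251 − 11P. With Pᵉ = 139, SRAS is Y = 2891 + 5P.
Short run: 5251 − 11P = 2891 + 5P gives 2360 = 16P, so P = 147.50 and Y = 5251 − 11P = 3628.50.
Y = 3628.50 is above potential 3586; expectations adjust and SRAS shifts left until Y = 3586.
Long run: on the new AD curve, 3586 = 5251 − 11P gives P = 151.36.

Short run: P = 147.50, Y = 3628.50. Long run: P = 151.36.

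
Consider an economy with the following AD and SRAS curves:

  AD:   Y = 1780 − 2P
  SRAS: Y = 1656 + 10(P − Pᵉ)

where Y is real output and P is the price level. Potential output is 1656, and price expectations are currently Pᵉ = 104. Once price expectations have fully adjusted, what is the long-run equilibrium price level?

Short run: with Pᵉ = 104, SRAS is Y = 616 + 10P. Setting AD = SRAS gives 1164 = 12P, so P = 97 and Y = 1780 − 2·97 = 1586.
Output 1586 is below potential 1656, so over time expected prices fall and SRAS shifts right until Y returns to 1656.
Long run: Y = 1656 on the AD curve gives 1656 = 1780 − 2P, so P = 62.

Long-run P = 62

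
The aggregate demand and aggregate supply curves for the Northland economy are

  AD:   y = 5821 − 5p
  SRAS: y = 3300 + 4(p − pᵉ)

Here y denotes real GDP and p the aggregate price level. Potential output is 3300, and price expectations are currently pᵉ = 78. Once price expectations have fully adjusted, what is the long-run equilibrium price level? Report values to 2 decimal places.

Short run: with pᵉ = 78, SRAS is y = 2988 + 4p. Setting AD = SRAS gives 2833 = 9p, so p = 314.78 and y = 5821 − 5p = 4247.11.
Output 4247.11 is above potential 3300, so over time expected prices rise and SRAS shifts left until y returns to 3300.
Long run: y = 3300 on the AD curve gives 3300 = 5821 − 5p, so p = 504.20.

Long-run p = 504.20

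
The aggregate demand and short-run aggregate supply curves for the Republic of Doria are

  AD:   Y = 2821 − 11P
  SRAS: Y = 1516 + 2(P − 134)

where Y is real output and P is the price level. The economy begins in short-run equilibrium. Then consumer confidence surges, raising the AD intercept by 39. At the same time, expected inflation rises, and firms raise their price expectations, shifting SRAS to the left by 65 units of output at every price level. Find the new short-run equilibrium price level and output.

P = 129, Y = 1441

After both shocks: AD is Y = 2860 − 11P and SRAS is Y = 1183 + 2P.
Setting them equal: 1677 = 13P, so P = 129.
Y = 2860 − 11·129 = 1441.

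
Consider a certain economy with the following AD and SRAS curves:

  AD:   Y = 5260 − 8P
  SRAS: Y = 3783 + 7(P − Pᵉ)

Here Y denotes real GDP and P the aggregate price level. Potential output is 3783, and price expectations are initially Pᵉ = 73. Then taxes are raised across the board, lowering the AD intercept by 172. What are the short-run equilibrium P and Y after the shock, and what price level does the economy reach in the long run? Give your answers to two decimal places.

Short run: P = 121.07, Y = 4119.47. Long run: P = 163.13.

AD shifts left: new AD is Y = 5088 − 8P. With Pᵉ = 73, SRAS is Y = 3272 + 7P.
Short run: 5088 − 8P = 3272 + 7P gives 1816 = 15P, so P = 121.07 and Y = 5088 − 8P = 4119.47.
Y = 4119.47 is above potential 3783; expectations adjust and SRAS shifts left until Y = 3783.
Long run: on the new AD curve, 3783 = 5088 − 8P gives P = 163.13.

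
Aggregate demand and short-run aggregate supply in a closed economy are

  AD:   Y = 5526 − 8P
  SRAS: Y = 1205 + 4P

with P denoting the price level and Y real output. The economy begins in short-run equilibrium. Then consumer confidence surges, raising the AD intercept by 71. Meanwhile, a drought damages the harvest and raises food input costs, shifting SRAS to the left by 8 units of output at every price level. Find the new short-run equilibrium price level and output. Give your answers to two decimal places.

P = 366.67, Y = 2663.67

After both shocks: AD is Y = 5597 − 8P and SRAS is Y = 1197 + 4P.
Setting them equal: 4400 = 12P, so P = 366.67.
Substituting into AD, Y = 2663.67.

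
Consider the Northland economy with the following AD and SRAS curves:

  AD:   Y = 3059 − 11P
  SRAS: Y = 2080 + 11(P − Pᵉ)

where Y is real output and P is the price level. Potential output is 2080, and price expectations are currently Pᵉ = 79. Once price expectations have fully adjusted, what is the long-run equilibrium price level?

Long-run P = 89

Short run: with Pᵉ = 79, SRAS is Y = 1211 + 11P. Setting AD = SRAS gives 1848 = 22P, so P = 84 and Y = 3059 − 11·84 = 2135.
Output 2135 is above potential 2080, so over time expected prices rise and SRAS shifts left until Y returns to 2080.
Long run: Y = 2080 on the AD curve gives 2080 = 3059 − 11P, so P = 89.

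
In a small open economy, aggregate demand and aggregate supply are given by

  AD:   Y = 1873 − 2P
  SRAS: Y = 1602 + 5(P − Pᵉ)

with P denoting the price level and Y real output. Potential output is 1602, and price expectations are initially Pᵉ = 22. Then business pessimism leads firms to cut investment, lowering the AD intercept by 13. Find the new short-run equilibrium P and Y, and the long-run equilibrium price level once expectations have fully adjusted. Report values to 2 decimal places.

AD shifts left: new AD is Y = 1860 − 2P. With Pᵉ = 22, SRAS is Y = 1492 + 5P.
Short run: 1860 − 2P = 1492 + 5P gives 368 = 7P, so P = 52.57 and Y = 1860 − 2P = 1754.86.
Y = 1754.86 is above potential 1602; expectations adjust and SRAS shifts left until Y = 1602.
Long run: on the new AD curve, 1602 = 1860 − 2P gives P = 129.00.

Short run: P = 52.57, Y = 1754.86. Long run: P = 129.00.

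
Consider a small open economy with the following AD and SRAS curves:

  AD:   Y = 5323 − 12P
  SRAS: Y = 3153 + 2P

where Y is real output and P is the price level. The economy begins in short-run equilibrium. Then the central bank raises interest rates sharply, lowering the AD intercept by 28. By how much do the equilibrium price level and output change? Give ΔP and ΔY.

ΔP = -2, ΔY = -4

This is a negative demand shock: AD shifts left.
New AD: Y = 5295 − 12P.
Set AD = SRAS: 5295 − 12P = 3153 + 2P, so 2142 = 14P and P = 153.
Y = 5295 − 12·153 = 3459.
Initially P = 155, Y = 3463, so ΔP = -2 and ΔY = -4.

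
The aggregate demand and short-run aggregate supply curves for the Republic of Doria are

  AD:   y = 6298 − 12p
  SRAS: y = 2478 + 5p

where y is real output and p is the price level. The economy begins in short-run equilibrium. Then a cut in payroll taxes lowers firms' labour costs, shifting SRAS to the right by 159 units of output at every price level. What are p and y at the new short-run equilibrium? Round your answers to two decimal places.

p = 215.35, y = 3713.76

This is a positive supply shock: SRAS shifts right.
New SRAS: y = 2637 + 5p.
Set AD = SRAS: 6298 − 12p = 2637 + 5p, so 3661 = 17p and p = 215.35.
Substituting into AD, y = 3713.76.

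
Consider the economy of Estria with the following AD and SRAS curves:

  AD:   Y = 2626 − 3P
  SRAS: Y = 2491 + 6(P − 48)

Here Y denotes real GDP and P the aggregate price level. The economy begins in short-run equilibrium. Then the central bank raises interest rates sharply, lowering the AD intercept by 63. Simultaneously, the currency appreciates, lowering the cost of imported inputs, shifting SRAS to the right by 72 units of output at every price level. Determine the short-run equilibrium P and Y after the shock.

P = 32, Y = 2467

After both shocks: AD is Y = 2563 − 3P and SRAS is Y = 2275 + 6P.
Setting them equal: 288 = 9P, so P = 32.
Y = 2563 − 3·32 = 2467.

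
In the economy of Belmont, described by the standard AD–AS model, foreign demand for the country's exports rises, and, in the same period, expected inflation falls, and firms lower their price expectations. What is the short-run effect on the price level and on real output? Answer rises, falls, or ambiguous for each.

Price level: ambiguous; output: rises

The first event is a positive demand shock: AD shifts right, which by itself pushes P up and Y up.
The second is a favourable supply shock: SRAS shifts right, which by itself pushes P down and Y up.
The two shocks push P in opposite directions, so the effect on P is ambiguous. Both shocks push Y up, so Y rises.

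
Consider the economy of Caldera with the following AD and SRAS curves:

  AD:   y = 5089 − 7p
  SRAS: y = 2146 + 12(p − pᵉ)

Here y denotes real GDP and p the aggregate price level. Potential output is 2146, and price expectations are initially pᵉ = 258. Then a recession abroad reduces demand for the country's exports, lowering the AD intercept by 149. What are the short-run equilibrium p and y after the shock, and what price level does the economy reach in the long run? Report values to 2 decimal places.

AD shifts left: new AD is y = 4940 − 7p. With pᵉ = 258, SRAS is y = 12p − 950.
Short run: 4940 − 7p = 12p − 950 gives 5890 = 19p, so p = 310.00 and y = 4940 − 7p = 2770.00.
y = 2770.00 is above potential 2146; expectations adjust and SRAS shifts left until y = 2146.
Long run: on the new AD curve, 2146 = 4940 − 7p gives p = 399.14.

Short run: p = 310.00, y = 2770.00. Long run: p = 399.14.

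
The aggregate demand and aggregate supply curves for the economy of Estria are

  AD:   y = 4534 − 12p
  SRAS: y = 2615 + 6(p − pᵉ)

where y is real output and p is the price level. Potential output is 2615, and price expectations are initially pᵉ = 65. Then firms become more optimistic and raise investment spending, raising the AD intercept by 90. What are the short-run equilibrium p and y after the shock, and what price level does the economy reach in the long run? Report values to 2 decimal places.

AD shifts right: new AD is y = 4624 − 12p. With pᵉ = 65, SRAS is y = 2225 + 6p.
Short run: 4624 − 12p = 2225 + 6p gives 2399 = 18p, so p = 133.28 and y = 4624 − 12p = 3024.67.
y = 3024.67 is above potential 2615; expectations adjust and SRAS shifts left until y = 2615.
Long run: on the new AD curve, 2615 = 4624 − 12p gives p = 167.42.

Short run: p = 133.28, y = 3024.67. Long run: p = 167.42.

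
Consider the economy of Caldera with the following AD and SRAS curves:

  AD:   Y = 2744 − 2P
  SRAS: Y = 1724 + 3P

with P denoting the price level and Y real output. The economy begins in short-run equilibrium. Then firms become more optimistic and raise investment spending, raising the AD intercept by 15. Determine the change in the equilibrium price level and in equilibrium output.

ΔP = +3, ΔY = +9

This is a positive demand shock: AD shifts right.
New AD: Y = 2759 − 2P.
Set AD = SRAS: 2759 − 2P = 1724 + 3P, so 1035 = 5P and P = 207.
Y = 2759 − 2·207 = 2345.
Initially P = 204, Y = 2336, so ΔP = +3 and ΔY = +9.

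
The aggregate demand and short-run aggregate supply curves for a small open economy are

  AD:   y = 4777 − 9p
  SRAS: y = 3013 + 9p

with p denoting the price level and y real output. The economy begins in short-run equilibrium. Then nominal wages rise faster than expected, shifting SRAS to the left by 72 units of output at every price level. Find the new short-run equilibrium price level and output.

p = 102, y = 3859

This is a negative supply shock: SRAS shifts left.
New SRAS: y = 2941 + 9p.
Set AD = SRAS: 4777 − 9p = 2941 + 9p, so 1836 = 18p and p = 102.
y = 4777 − 9·102 = 3859.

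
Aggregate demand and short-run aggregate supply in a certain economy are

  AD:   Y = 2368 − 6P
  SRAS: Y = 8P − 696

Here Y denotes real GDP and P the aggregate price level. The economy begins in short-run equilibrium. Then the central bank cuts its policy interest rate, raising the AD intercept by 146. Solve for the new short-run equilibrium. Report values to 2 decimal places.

This is a positive demand shock: AD shifts right.
New AD: Y = 2514 − 6P.
Set AD = SRAS: 2514 − 6P = 8P − 696, so 3210 = 14P and P = 229.29.
Substituting into AD, Y = 1138.29.

P = 229.29, Y = 1138.29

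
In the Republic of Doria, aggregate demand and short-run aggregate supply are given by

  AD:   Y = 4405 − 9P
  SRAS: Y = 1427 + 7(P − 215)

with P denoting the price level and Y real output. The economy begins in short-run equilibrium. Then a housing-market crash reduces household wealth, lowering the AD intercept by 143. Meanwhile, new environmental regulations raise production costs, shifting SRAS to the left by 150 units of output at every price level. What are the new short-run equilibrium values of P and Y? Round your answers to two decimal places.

P = 280.63, Y = 1736.38

After both shocks: AD is Y = 4262 − 9P and SRAS is Y = 7P − 228.
Setting them equal: 4490 = 16P, so P = 280.63.
Substituting into AD, Y = 1736.38.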